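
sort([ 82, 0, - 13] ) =[ - 13, 0, 82 ]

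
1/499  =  1/499= 0.00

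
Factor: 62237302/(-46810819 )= -2^1  *  11^ ( - 1 )*23^( - 1)*53^(  -  1)*293^1*3491^(-1) * 106207^1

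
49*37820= 1853180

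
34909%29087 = 5822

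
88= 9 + 79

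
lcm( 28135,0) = 0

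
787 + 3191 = 3978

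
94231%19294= 17055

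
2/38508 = 1/19254 = 0.00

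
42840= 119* 360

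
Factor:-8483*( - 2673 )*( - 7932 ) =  - 2^2*3^6*11^1*17^1*499^1 * 661^1 = - 179858567988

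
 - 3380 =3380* ( -1) 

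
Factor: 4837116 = 2^2*3^1*31^1*13003^1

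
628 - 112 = 516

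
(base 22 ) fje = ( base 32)7GC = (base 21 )H96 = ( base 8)17014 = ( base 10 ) 7692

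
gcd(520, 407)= 1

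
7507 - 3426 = 4081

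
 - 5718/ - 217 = 26 + 76/217 = 26.35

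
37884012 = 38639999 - 755987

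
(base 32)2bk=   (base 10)2420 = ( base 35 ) 1y5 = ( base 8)4564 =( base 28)32c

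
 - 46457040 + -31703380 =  - 78160420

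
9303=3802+5501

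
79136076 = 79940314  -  804238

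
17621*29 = 511009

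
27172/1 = 27172 = 27172.00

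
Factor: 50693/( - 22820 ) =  - 311/140 = -2^(  -  2 )*5^(-1)*7^( - 1 )*311^1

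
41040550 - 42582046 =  - 1541496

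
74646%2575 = 2546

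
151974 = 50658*3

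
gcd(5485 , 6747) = 1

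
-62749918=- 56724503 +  - 6025415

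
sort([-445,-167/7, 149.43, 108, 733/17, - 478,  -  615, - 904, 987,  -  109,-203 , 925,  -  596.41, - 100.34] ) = [ - 904,- 615, -596.41,- 478, - 445, - 203,-109,-100.34,-167/7, 733/17, 108, 149.43, 925, 987]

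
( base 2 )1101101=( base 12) 91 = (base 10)109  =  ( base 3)11001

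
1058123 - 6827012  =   - 5768889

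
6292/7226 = 3146/3613= 0.87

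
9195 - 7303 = 1892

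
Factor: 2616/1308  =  2^1  =  2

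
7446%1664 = 790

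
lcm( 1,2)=2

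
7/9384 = 7/9384 = 0.00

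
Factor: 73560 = 2^3 * 3^1*5^1*613^1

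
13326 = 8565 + 4761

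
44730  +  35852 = 80582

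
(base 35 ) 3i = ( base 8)173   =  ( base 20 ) 63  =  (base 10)123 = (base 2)1111011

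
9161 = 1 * 9161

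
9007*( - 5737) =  - 51673159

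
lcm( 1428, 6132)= 104244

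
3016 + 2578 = 5594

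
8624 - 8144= 480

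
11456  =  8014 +3442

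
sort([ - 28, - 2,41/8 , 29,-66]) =[ - 66, - 28, - 2 , 41/8, 29] 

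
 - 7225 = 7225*( - 1) 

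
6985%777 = 769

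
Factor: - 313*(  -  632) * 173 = 2^3*79^1*173^1*313^1 = 34222168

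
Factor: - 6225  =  -3^1*5^2*83^1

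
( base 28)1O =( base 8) 64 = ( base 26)20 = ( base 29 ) 1n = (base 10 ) 52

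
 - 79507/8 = - 79507/8 = -9938.38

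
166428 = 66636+99792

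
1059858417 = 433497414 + 626361003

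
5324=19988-14664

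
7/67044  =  7/67044 = 0.00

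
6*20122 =120732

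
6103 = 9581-3478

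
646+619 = 1265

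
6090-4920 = 1170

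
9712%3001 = 709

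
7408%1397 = 423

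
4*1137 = 4548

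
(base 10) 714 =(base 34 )L0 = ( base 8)1312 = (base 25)13E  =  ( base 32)MA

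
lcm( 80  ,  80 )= 80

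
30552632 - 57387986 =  - 26835354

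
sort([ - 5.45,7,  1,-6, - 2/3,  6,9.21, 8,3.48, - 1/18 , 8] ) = [-6, - 5.45 , - 2/3, - 1/18, 1 , 3.48 , 6,7, 8,8, 9.21 ]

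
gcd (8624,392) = 392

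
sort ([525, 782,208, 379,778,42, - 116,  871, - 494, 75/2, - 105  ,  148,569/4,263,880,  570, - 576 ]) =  [ - 576, - 494, - 116, - 105, 75/2,42, 569/4,148,208,263, 379,525,570, 778,  782,871,880]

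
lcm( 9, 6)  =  18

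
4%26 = 4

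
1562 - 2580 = -1018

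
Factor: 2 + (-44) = -2^1*3^1*7^1=- 42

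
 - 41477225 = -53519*775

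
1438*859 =1235242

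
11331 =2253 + 9078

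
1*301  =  301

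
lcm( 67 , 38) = 2546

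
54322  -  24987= 29335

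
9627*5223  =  50281821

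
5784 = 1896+3888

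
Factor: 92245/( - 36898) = -2^( - 1)*5^1 = - 5/2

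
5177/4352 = 5177/4352 = 1.19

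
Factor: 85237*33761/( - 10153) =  - 7^2*11^( - 1)*53^1*71^(- 1)*85237^1=- 221360489/781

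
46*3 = 138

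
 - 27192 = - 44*618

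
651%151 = 47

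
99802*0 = 0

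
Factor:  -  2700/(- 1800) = 2^( - 1) * 3^1 = 3/2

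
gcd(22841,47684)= 91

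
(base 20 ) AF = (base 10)215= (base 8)327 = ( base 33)6H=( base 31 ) 6T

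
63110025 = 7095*8895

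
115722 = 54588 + 61134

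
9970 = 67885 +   -  57915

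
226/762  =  113/381= 0.30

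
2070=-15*( - 138 )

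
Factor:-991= - 991^1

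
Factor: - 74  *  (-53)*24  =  2^4*3^1*37^1*53^1= 94128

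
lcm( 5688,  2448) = 193392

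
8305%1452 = 1045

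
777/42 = 18 + 1/2= 18.50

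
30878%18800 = 12078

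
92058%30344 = 1026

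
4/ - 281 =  - 1  +  277/281 = -  0.01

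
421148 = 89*4732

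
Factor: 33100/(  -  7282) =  - 50/11=- 2^1*5^2*11^( - 1 ) 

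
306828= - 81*(  -  3788) 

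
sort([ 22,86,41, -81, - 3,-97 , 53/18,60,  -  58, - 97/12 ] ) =[ - 97, - 81, - 58,  -  97/12, - 3,53/18, 22, 41 , 60, 86]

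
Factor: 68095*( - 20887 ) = - 5^1*13619^1*20887^1  =  - 1422300265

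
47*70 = 3290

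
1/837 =1/837 = 0.00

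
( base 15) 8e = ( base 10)134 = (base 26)54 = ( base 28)4M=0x86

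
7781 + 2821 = 10602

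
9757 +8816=18573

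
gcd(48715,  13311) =1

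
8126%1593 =161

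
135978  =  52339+83639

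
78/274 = 39/137  =  0.28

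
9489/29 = 9489/29 = 327.21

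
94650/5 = 18930 = 18930.00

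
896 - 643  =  253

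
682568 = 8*85321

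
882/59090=441/29545 = 0.01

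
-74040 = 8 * (-9255)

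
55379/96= 576 + 83/96 = 576.86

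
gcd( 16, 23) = 1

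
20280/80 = 507/2 = 253.50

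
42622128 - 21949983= 20672145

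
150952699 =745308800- 594356101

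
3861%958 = 29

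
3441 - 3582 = -141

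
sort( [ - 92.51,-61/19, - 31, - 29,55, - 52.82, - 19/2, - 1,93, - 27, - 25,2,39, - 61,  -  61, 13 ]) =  [ - 92.51, - 61, - 61,- 52.82, - 31, - 29, - 27,-25, - 19/2,-61/19, - 1, 2 , 13,39,55, 93]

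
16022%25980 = 16022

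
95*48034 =4563230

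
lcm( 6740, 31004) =155020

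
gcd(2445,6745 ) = 5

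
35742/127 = 281 + 55/127 =281.43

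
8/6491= 8/6491 =0.00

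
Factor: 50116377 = 3^1*1399^1*11941^1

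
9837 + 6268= 16105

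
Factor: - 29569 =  - 29569^1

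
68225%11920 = 8625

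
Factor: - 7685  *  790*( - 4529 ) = 2^1 * 5^2*7^1 * 29^1*53^1 * 79^1*647^1 = 27496238350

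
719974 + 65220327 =65940301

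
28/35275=28/35275 = 0.00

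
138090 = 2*69045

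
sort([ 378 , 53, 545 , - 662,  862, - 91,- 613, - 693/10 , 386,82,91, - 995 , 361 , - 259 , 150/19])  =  [ - 995,  -  662, -613, - 259 , - 91, - 693/10, 150/19, 53 , 82, 91, 361, 378,386, 545, 862] 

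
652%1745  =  652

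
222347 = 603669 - 381322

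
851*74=62974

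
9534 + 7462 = 16996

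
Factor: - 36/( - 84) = 3^1 * 7^( - 1 ) = 3/7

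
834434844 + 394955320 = 1229390164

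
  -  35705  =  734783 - 770488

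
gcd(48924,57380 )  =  604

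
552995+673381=1226376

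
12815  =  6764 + 6051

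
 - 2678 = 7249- 9927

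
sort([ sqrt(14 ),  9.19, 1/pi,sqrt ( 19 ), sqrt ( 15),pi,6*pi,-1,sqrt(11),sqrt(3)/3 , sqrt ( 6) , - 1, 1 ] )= [-1, - 1, 1/pi, sqrt(3) /3, 1  ,  sqrt(6), pi, sqrt(  11 )  ,  sqrt(14 ), sqrt(15 ),sqrt( 19 ),  9.19,6*pi]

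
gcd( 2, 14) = 2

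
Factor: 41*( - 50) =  - 2^1*5^2*41^1 = - 2050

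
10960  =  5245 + 5715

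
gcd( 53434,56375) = 1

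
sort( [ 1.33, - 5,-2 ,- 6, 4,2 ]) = [-6,  -  5,  -  2,1.33,2,4 ] 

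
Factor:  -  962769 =-3^1*320923^1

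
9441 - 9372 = 69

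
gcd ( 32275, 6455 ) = 6455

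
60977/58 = 1051 + 19/58 = 1051.33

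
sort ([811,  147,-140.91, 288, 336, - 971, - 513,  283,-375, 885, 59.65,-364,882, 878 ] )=[ - 971,-513  ,  -  375, - 364,  -  140.91, 59.65, 147, 283, 288 , 336, 811, 878, 882, 885]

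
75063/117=25021/39 = 641.56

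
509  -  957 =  - 448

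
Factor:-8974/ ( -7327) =2^1*7^1*17^( - 1 )*431^(- 1 )*641^1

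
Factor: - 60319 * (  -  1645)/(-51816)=  -  2^(-3 )*3^( - 1 ) * 5^1*7^3*17^(-1 ) * 47^1 * 127^( - 1) * 1231^1  =  - 99224755/51816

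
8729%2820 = 269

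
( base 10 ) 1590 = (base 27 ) 24O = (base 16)636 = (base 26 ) 294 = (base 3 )2011220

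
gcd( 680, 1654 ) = 2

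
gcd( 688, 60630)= 86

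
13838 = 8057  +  5781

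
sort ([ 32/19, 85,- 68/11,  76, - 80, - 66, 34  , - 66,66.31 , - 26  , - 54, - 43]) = [ - 80, - 66, - 66, - 54,  -  43, - 26, - 68/11, 32/19, 34, 66.31, 76,85]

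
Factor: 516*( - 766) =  -395256  =  - 2^3 * 3^1*43^1*383^1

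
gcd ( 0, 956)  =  956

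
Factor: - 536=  - 2^3 * 67^1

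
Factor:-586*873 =  -  2^1*3^2*97^1*293^1 = - 511578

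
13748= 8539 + 5209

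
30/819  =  10/273 = 0.04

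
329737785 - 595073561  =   - 265335776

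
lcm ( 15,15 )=15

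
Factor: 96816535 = 5^1* 883^1*21929^1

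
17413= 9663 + 7750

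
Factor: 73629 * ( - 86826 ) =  - 6392911554= - 2^1*3^7 * 29^1*101^1*499^1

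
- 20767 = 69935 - 90702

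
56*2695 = 150920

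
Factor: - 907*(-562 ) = 509734 = 2^1 * 281^1*907^1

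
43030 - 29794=13236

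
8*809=6472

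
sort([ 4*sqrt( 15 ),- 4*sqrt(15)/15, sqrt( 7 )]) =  [ - 4  *sqrt( 15)/15, sqrt( 7), 4*sqrt( 15)] 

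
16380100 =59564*275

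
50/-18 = -3+2/9 = -  2.78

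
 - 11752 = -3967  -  7785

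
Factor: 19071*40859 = 3^2*7^1*13^2*163^1*449^1  =  779221989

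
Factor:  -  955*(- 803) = 5^1*11^1*73^1* 191^1 = 766865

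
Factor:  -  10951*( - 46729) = 47^1*83^1*233^1*563^1= 511729279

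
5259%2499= 261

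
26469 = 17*1557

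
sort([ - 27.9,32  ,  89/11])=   [ - 27.9,89/11,  32 ] 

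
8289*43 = 356427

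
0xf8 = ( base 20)C8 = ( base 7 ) 503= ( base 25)9n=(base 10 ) 248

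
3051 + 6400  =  9451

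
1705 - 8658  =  -6953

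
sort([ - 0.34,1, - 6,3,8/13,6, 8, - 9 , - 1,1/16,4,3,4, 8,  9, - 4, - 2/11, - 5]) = [- 9, - 6, - 5, - 4, - 1, - 0.34, - 2/11,1/16, 8/13,1, 3,3,4,4, 6,8, 8,9]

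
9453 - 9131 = 322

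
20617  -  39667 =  - 19050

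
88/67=1+21/67 = 1.31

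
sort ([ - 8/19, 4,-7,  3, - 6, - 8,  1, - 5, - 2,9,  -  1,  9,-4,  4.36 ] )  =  [- 8, - 7,-6, - 5, - 4,-2, - 1, - 8/19,1, 3,  4,4.36, 9,9]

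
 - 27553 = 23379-50932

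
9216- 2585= 6631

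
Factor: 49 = 7^2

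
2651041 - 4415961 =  - 1764920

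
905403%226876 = 224775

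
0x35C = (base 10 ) 860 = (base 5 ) 11420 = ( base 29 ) 10J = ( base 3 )1011212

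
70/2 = 35 = 35.00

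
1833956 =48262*38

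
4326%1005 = 306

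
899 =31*29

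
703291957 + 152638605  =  855930562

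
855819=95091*9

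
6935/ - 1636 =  - 6935/1636 = -4.24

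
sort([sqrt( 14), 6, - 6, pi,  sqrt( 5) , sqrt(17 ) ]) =[-6 , sqrt (5),  pi,  sqrt( 14), sqrt( 17 ), 6 ]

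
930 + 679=1609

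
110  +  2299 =2409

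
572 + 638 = 1210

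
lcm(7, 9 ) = 63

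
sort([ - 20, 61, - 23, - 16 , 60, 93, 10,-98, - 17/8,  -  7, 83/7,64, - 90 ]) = [ - 98,  -  90,  -  23, - 20, - 16, - 7, - 17/8,10, 83/7,60, 61, 64, 93] 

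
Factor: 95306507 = 1567^1*60821^1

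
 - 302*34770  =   - 10500540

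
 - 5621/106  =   - 54+103/106= -  53.03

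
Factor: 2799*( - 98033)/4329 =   -  2345251/37 = - 37^(-1)*311^1 * 7541^1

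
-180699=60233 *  ( - 3 ) 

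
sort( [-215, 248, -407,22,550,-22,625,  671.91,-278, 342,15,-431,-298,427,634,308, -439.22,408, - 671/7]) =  [ - 439.22, - 431,  -  407, - 298,-278, - 215, - 671/7,-22, 15, 22, 248,308 , 342,408,  427 , 550,625,  634, 671.91]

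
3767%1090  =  497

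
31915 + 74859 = 106774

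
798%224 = 126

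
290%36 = 2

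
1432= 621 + 811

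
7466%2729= 2008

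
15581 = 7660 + 7921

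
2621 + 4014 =6635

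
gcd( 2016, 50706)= 18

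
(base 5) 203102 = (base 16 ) 19fc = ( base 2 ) 1100111111100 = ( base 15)1e87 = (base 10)6652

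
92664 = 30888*3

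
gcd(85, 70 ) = 5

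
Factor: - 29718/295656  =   - 2^( -2 )*3^1*13^1*97^ (- 1) = -39/388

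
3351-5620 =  - 2269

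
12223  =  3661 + 8562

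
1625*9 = 14625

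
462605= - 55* (- 8411)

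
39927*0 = 0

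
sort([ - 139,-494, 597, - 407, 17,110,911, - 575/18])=[ -494, - 407 , - 139, - 575/18, 17,110, 597 , 911]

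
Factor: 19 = 19^1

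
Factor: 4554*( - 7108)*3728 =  - 2^7*3^2*11^1*23^1*233^1*1777^1=- 120674733696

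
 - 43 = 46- 89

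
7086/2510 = 2 + 1033/1255  =  2.82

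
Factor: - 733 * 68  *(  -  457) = 22778708 = 2^2*17^1*457^1 * 733^1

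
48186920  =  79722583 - 31535663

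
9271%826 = 185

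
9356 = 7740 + 1616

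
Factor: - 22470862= - 2^1 * 23^2*67^1*317^1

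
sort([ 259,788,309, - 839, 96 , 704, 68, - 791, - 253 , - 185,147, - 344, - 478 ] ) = [ - 839, - 791, - 478, - 344, - 253, - 185, 68 , 96,147, 259,309, 704 , 788]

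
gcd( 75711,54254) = 1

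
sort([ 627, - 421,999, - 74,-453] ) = [ - 453,- 421 , - 74, 627,  999 ]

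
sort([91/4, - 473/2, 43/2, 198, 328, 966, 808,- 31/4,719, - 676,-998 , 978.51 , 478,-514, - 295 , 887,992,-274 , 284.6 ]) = [ - 998, - 676, - 514, - 295, - 274,-473/2, - 31/4, 43/2, 91/4 , 198, 284.6, 328, 478,719,808, 887,966, 978.51, 992 ] 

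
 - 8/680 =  - 1/85 = - 0.01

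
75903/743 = 102 + 117/743  =  102.16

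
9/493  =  9/493 = 0.02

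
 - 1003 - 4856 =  - 5859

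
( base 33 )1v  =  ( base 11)59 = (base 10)64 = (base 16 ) 40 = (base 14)48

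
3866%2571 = 1295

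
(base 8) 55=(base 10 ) 45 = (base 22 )21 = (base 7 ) 63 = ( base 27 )1i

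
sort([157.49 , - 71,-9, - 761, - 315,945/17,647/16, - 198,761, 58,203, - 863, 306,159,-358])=[-863,-761, - 358,-315, - 198, - 71 ,-9, 647/16,  945/17,  58,157.49,159,203,306, 761 ] 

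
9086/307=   9086/307 = 29.60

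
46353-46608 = -255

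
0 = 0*47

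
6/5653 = 6/5653 = 0.00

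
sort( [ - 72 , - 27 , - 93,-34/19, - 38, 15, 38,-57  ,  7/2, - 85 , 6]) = [ - 93, - 85, - 72,-57 ,- 38 , - 27,-34/19,  7/2, 6, 15,38]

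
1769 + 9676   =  11445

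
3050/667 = 4 + 382/667 =4.57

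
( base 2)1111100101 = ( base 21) 25A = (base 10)997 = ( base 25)1em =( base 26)1C9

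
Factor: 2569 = 7^1*367^1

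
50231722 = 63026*797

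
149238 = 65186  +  84052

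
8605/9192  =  8605/9192 =0.94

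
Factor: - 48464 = - 2^4*13^1 * 233^1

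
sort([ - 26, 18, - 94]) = [-94, - 26, 18 ] 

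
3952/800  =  4 + 47/50= 4.94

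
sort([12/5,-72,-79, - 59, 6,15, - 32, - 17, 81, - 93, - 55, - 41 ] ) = [ - 93, - 79, - 72, - 59,  -  55, - 41, - 32,  -  17,  12/5, 6 , 15, 81] 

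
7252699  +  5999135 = 13251834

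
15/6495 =1/433= 0.00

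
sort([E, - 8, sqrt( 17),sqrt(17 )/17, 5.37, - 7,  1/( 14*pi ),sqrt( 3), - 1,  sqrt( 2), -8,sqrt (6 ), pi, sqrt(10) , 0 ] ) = [-8, -8,  -  7,  -  1, 0,1/( 14*pi) , sqrt( 17)/17, sqrt( 2) , sqrt( 3 ),  sqrt( 6) , E,pi, sqrt( 10),sqrt( 17), 5.37]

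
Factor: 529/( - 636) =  - 2^( - 2 )*3^( - 1 ) * 23^2*53^( - 1 ) 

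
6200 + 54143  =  60343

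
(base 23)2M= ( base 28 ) 2C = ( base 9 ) 75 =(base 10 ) 68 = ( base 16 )44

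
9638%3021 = 575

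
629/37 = 17 = 17.00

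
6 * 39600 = 237600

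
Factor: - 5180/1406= - 2^1*5^1*7^1 * 19^( - 1) = -70/19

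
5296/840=6 + 32/105 = 6.30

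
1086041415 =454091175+631950240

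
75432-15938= 59494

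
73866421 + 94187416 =168053837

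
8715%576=75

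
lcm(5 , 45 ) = 45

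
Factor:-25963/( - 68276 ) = 2^( - 2)*7^1*13^( - 2 )*101^( - 1 )*3709^1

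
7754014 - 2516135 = 5237879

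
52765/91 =579  +  76/91 = 579.84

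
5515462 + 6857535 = 12372997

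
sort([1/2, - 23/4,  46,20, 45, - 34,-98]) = [ - 98, - 34, - 23/4, 1/2,20, 45,46] 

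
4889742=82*59631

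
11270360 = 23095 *488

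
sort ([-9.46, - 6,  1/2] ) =[  -  9.46, - 6,1/2]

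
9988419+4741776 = 14730195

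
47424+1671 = 49095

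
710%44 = 6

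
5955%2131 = 1693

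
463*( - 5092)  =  - 2357596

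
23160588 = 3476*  6663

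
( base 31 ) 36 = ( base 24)43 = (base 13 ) 78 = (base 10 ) 99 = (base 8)143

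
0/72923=0= 0.00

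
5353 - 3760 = 1593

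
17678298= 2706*6533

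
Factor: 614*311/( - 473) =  - 190954/473 = -2^1*11^( - 1 ) * 43^( - 1)*307^1*311^1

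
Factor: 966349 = 53^1*18233^1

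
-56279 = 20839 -77118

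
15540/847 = 18 + 42/121  =  18.35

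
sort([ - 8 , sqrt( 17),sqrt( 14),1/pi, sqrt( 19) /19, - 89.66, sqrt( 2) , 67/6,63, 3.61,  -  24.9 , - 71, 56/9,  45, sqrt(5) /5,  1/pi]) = [-89.66, - 71,  -  24.9, - 8, sqrt(19) /19, 1/pi,1/pi,sqrt( 5)/5,  sqrt(2), 3.61,sqrt ( 14),sqrt( 17 ), 56/9,  67/6, 45 , 63 ]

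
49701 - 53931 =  - 4230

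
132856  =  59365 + 73491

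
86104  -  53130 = 32974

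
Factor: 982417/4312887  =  3^( - 1)*109^1*9013^1*1437629^( - 1)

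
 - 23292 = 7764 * ( - 3 )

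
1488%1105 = 383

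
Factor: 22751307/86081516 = 2^( - 2 )*3^3*113^1*977^( - 1)*7457^1*22027^(-1)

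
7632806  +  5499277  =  13132083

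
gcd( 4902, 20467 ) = 1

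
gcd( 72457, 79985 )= 941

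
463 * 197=91211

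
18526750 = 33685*550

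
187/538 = 187/538=   0.35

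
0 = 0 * 7026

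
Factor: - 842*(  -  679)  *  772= 2^3  *7^1 * 97^1 * 193^1 *421^1 = 441366296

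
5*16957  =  84785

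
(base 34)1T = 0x3f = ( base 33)1U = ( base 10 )63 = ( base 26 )2B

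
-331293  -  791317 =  - 1122610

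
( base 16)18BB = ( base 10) 6331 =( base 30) 711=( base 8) 14273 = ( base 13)2B60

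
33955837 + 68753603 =102709440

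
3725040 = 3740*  996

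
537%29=15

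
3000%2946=54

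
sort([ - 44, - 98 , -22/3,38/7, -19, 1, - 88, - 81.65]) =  [-98 ,  -  88,  -  81.65 ,  -  44, - 19, - 22/3 , 1,  38/7]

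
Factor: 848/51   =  2^4*3^( -1) * 17^( - 1)*53^1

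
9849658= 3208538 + 6641120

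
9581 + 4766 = 14347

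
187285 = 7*26755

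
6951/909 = 7 +196/303 = 7.65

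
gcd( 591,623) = 1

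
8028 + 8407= 16435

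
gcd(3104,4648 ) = 8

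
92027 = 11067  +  80960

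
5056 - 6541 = - 1485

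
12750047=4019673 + 8730374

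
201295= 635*317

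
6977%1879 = 1340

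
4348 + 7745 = 12093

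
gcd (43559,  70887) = 1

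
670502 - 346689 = 323813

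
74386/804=92 + 209/402  =  92.52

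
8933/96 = 93+ 5/96   =  93.05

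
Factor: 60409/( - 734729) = -193^1*313^1 * 734729^( - 1)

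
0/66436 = 0 = 0.00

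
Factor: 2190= 2^1*3^1*5^1*73^1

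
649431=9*72159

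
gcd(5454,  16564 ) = 202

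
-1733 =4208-5941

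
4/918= 2/459 = 0.00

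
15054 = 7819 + 7235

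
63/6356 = 9/908= 0.01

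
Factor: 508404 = 2^2*3^1*13^1*3259^1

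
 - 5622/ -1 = 5622 + 0/1=   5622.00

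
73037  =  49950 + 23087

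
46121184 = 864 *53381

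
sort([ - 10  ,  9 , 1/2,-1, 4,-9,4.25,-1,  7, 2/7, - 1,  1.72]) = [ - 10,-9,-1, - 1 ,-1, 2/7 , 1/2,1.72,4 , 4.25, 7, 9]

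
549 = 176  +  373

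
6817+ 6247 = 13064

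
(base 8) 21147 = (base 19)157a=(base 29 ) adk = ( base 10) 8807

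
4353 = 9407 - 5054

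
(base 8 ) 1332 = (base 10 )730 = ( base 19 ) 208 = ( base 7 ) 2062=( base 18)24A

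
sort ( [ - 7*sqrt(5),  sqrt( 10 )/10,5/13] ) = [ - 7*sqrt( 5), sqrt( 10) /10,5/13] 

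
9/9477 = 1/1053 = 0.00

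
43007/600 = 71  +  407/600=71.68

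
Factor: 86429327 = 137^1*630871^1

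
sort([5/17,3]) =[5/17,  3]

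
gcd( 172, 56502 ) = 86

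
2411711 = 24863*97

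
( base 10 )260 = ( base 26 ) A0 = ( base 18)e8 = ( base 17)F5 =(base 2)100000100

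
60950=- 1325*(-46)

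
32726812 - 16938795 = 15788017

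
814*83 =67562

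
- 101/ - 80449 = 101/80449 = 0.00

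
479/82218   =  479/82218 = 0.01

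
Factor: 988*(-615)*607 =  - 2^2*3^1*5^1*13^1*19^1*41^1*607^1 =-368825340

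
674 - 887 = - 213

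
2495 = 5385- 2890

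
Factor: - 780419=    - 17^1*29^1 *1583^1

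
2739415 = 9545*287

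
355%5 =0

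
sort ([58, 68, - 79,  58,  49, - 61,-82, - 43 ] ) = [-82, -79, - 61, - 43 , 49,58, 58, 68 ] 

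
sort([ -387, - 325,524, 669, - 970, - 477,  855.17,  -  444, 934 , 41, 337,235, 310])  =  [ -970, -477,-444 , - 387 , - 325, 41,235, 310,337, 524,669,855.17,934]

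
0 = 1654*0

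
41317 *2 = 82634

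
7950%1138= 1122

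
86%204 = 86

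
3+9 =12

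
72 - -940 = 1012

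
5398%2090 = 1218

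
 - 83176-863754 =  - 946930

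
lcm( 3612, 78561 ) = 314244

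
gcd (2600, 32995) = 5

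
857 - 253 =604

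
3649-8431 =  - 4782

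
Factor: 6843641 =7^1*97^1 * 10079^1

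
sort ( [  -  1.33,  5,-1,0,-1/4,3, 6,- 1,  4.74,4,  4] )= [ - 1.33,- 1, - 1,- 1/4,0,3, 4  ,  4,4.74,5,  6 ]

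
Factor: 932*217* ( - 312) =  -  63100128  =  - 2^5*3^1*7^1*13^1*31^1*233^1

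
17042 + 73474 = 90516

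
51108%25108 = 892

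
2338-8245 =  - 5907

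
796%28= 12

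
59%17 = 8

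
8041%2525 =466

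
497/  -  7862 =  - 497/7862 =- 0.06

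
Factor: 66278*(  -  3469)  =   - 229918382  =  - 2^1*31^1*1069^1*3469^1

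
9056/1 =9056 = 9056.00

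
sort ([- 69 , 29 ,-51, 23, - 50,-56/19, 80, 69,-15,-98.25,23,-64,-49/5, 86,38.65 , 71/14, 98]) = [ - 98.25, - 69, -64, - 51, - 50, - 15,-49/5,-56/19,71/14,23 , 23,29, 38.65 , 69, 80, 86 , 98 ] 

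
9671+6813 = 16484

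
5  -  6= - 1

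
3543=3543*1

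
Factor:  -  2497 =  - 11^1*227^1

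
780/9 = 260/3=86.67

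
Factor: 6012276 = 2^2 * 3^1*281^1*1783^1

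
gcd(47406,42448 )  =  2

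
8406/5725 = 8406/5725 = 1.47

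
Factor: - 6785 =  - 5^1*23^1*59^1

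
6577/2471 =2 + 1635/2471  =  2.66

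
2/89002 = 1/44501 = 0.00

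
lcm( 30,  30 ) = 30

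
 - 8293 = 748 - 9041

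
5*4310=21550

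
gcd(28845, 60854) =1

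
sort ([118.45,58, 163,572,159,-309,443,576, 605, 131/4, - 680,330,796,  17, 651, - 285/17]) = [ -680,-309, - 285/17, 17,131/4,58, 118.45,159,163,330, 443,572,576,605,651, 796]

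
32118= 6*5353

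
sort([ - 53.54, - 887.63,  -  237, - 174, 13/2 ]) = [ - 887.63, - 237 ,-174 , - 53.54, 13/2] 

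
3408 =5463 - 2055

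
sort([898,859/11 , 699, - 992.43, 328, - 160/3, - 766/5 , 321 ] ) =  [ - 992.43 ,- 766/5,  -  160/3, 859/11, 321, 328, 699, 898] 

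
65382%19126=8004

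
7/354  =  7/354  =  0.02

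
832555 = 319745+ 512810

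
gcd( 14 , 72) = 2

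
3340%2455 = 885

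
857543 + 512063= 1369606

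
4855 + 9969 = 14824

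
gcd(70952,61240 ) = 8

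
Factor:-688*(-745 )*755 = 386982800 = 2^4*5^2*43^1*149^1*151^1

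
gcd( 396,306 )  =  18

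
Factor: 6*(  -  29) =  - 174 =- 2^1*3^1*29^1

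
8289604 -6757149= 1532455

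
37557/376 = 37557/376 = 99.89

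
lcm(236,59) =236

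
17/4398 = 17/4398 =0.00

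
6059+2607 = 8666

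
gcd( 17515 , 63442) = 1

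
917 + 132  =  1049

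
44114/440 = 22057/220 = 100.26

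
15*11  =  165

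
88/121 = 8/11 = 0.73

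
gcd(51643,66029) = 1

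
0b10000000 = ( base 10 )128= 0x80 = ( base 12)a8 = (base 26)4O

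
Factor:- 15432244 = -2^2 * 67^1*89^1 *647^1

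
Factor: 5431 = 5431^1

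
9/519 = 3/173 = 0.02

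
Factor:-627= -3^1 * 11^1*19^1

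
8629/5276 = 8629/5276  =  1.64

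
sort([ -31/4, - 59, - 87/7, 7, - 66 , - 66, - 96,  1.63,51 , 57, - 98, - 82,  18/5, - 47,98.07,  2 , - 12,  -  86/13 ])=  [ - 98  , - 96, - 82, - 66 , - 66,- 59, - 47, - 87/7, - 12 , - 31/4, - 86/13,1.63,2,18/5, 7,  51 , 57,  98.07]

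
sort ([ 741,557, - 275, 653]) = [ - 275, 557, 653, 741] 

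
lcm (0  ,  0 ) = 0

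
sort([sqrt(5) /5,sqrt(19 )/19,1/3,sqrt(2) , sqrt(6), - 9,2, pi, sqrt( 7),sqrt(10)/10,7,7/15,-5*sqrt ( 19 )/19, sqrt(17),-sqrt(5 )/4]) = [ - 9,  -  5*sqrt(19 )/19, - sqrt(5 )/4,sqrt ( 19)/19, sqrt ( 10 )/10, 1/3,sqrt(5 )/5,7/15,sqrt( 2 ),2,  sqrt(6 ), sqrt(7) , pi,sqrt(17), 7]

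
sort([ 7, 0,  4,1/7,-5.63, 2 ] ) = [ - 5.63,0,  1/7,2 , 4,  7]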